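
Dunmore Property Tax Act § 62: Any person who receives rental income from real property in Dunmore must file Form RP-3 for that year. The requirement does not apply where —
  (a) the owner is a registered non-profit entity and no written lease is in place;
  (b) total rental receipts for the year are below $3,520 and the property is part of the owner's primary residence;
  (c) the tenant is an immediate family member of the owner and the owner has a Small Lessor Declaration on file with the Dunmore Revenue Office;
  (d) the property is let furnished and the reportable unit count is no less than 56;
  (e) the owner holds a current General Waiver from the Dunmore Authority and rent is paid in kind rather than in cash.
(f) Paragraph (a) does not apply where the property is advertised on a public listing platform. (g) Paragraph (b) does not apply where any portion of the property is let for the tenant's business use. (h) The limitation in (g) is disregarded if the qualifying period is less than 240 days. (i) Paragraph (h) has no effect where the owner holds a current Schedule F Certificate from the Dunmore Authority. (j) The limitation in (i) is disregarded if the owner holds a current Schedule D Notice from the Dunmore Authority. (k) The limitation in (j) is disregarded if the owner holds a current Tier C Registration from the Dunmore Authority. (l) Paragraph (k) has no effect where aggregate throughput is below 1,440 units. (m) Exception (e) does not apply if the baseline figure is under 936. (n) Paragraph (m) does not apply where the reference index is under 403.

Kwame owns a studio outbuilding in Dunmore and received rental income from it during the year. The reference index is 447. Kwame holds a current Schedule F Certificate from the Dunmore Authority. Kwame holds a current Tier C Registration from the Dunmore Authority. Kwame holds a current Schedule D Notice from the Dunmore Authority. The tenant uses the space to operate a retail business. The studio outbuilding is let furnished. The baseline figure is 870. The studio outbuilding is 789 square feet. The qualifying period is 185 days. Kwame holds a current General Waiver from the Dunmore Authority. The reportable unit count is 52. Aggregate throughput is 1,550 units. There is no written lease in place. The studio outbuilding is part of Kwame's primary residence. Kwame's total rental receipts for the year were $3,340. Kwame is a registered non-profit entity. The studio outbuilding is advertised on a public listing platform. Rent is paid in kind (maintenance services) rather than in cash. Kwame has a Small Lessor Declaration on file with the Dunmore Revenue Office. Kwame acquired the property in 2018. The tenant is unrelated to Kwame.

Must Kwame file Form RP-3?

Exception (a): Kwame is a registered non-profit; there is no written lease — every condition holds. But applying paragraph (f): (f) operates against (a): the property is publicly advertised. (a) is therefore removed.
All of (b)'s requirements are met (total rental receipts for the year are $3,340, below the $3,520 limit; the studio outbuilding is part of the primary residence). But applying paragraphs (g)–(l): (g) operates against (b): the space is let for business use. (h) would limit (g) — the qualifying period is 185 days, less than the 240 days limit — but (i) sets (h) aside: (i) is engaged — a current Schedule F Certificate is held. (j) would limit (i) — a current Schedule D Notice is held — but (k) sets (j) aside: (k) operates against (j): a current Tier C Registration is held. (l), which would lift (k), is not engaged — aggregate throughput is 1,550 units, not below 1,440 units. Exception (b) does not apply.
Exception (c) does not apply: the tenant is unrelated to the owner.
Exception (d) requires that the reportable unit count is no less than 56; but the reportable unit count is 52, short of 56, so (d) is unavailable.
Exception (e) is satisfied on its face — a current General Waiver is held; rent is paid in kind. However, paragraphs (m)–(n) must be considered: (m) is triggered — the baseline figure is 870, under the 936 limit. (n) is not triggered (the reference index is 447, not under 403), so (m) stands. Exception (e) does not apply.
No exception displaces § 62.

Yes — Kwame must file Form RP-3.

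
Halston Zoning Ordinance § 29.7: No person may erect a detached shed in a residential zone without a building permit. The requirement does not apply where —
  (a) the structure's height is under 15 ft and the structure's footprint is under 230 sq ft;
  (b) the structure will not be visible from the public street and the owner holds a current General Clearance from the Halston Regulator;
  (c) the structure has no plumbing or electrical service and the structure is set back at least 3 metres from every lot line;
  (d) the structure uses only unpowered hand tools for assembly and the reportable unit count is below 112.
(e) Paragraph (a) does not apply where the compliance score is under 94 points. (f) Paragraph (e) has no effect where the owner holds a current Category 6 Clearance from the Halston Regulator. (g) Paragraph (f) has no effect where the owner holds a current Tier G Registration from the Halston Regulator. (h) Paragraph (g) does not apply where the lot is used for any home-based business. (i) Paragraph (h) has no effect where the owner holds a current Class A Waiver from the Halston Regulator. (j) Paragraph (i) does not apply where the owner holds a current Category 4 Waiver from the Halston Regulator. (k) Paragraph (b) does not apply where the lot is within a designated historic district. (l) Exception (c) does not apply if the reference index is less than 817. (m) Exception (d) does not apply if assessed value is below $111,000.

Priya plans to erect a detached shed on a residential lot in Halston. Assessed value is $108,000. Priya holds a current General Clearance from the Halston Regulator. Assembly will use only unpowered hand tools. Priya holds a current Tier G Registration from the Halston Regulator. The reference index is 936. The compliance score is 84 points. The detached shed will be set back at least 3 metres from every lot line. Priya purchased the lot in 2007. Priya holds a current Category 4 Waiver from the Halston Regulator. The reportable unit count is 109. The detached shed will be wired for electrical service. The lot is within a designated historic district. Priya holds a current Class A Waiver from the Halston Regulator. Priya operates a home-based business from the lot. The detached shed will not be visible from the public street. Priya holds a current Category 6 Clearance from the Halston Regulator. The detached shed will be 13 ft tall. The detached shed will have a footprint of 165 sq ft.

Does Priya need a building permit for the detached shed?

No — exception (a) applies; Priya does not need a building permit.

Exception (a): the structure's height is 13 ft, under the 15 ft limit; the structure's footprint is 165 sq ft, under the 230 sq ft limit — every condition holds. Considering the limiting provisions: (e) operates (the compliance score is 84 points, under the 94 points limit), but is itself disapplied by (f): (f) operates against (e): a current Category 6 Clearance is held. (g) would limit (f) — a current Tier G Registration is held — but (h) sets (g) aside: (h) operates against (g): a home-based business operates on the lot. (i) would limit (h) — a current Class A Waiver is held — but (j) sets (i) aside: (j) operates — a current Category 4 Waiver is held. So (a) applies.
Exception (b) is satisfied on its face — the structure will not be visible from the street; a current General Clearance is held. But applying paragraph (k): (k) operates against (b): the lot is in a historic district. (b) is therefore removed.
Exception (c) requires that the structure has no plumbing or electrical service; but electrical service is planned, so (c) is unavailable.
Exception (d): assembly uses only hand tools; the reportable unit count is 109, below the 112 limit — every condition holds. But: (m) operates against (d): assessed value is $108,000, below the $111,000 limit. So (d) is unavailable.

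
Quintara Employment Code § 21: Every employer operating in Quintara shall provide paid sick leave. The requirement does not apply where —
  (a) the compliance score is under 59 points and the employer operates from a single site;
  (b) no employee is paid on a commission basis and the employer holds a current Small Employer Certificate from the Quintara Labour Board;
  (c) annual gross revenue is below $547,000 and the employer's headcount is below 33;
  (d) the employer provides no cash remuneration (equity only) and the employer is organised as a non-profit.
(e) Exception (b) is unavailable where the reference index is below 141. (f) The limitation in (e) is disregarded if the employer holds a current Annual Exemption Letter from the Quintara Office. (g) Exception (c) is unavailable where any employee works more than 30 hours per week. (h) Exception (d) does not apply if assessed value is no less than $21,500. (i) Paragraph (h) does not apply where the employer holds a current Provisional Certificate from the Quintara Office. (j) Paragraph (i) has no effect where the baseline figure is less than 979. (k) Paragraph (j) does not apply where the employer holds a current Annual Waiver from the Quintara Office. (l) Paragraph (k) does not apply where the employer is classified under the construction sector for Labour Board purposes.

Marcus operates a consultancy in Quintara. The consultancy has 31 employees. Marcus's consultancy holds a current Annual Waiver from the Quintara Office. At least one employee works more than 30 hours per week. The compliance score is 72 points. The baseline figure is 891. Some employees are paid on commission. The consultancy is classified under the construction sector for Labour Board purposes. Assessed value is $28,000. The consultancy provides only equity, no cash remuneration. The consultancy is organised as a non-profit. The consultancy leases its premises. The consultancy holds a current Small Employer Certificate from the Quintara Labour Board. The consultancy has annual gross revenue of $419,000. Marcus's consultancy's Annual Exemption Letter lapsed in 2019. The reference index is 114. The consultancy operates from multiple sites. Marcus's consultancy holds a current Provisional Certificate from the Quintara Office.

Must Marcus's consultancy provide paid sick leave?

Yes — Marcus's consultancy must provide paid sick leave.

Exception (a) requires that the compliance score is under 59 points; but the compliance score is 72 points, not under 59 points, so (a) is unavailable.
Exception (b) fails — some employees are paid on commission.
Exception (c): annual gross revenue is $419,000, below the $547,000 limit; the employer's headcount is 31, below the 33 limit — every condition holds. However, paragraph (g) must be considered: (g) operates against (c): at least one employee exceeds 30 hours/week. Exception (c) does not apply.
Exception (d)'s conditions are all satisfied: remuneration is equity-only; the employer is a non-profit. However, paragraphs (h)–(l) must be considered: (h) is engaged — assessed value is $28,000, meeting the $21,500 threshold. (i) would limit (h) — a current Provisional Certificate is held — but (j) sets (i) aside: (j) is triggered — the baseline figure is 891, less than the 979 limit. (k) applies (a current Annual Waiver is held), but is itself disapplied by (l): (l) operates against (k): the consultancy is classified under the construction sector. So (d) is unavailable.
None of the exceptions is available; § 21 applies in full.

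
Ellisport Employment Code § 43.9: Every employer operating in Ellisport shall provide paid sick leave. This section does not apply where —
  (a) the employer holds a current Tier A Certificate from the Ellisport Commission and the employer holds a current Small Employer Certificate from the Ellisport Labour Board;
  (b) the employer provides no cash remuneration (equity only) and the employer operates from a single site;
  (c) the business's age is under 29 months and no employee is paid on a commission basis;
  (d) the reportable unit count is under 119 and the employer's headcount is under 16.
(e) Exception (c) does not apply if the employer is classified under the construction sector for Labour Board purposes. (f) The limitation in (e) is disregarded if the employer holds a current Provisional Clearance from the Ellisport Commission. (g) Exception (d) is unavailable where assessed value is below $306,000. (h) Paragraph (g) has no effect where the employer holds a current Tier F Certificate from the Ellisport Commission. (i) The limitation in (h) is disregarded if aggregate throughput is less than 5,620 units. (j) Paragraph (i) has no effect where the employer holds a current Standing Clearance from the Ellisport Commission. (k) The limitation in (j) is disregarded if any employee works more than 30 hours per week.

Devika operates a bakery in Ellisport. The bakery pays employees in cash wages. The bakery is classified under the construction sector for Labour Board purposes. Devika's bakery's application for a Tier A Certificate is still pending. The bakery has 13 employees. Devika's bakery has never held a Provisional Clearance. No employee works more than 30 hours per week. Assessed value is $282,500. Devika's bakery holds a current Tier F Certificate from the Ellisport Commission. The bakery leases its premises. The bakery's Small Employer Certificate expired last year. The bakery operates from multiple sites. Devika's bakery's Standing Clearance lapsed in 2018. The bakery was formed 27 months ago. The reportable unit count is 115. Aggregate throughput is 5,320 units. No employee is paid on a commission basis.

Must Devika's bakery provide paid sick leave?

Yes — Devika's bakery must provide paid sick leave.

Exception (a) requires that the employer holds a current Tier A Certificate from the Ellisport Commission; but the Tier A Certificate is not current, so (a) is unavailable.
Exception (b) fails — employees are paid cash wages.
Exception (c) is satisfied on its face — the business's age is 27 months, under the 29 months limit; no employee is paid on commission. But: (e) is engaged — the bakery is classified under the construction sector. (f), which would lift (e), is not engaged — there is no Provisional Clearance in force. Exception (c) does not apply.
Exception (d) is satisfied on its face — the reportable unit count is 115, under the 119 limit; the employer's headcount is 13, under the 16 limit. Turning to paragraphs (g)–(k): (g) is engaged — assessed value is $282,500, below the $306,000 limit. (h) applies (a current Tier F Certificate is held), but is displaced by (i): (i) operates against (h): aggregate throughput is 5,320 units, less than the 5,620 units limit. (j) is inapplicable (there is no Standing Clearance in force), so (i) stands. (d) is therefore removed.
No exception displaces § 43.9.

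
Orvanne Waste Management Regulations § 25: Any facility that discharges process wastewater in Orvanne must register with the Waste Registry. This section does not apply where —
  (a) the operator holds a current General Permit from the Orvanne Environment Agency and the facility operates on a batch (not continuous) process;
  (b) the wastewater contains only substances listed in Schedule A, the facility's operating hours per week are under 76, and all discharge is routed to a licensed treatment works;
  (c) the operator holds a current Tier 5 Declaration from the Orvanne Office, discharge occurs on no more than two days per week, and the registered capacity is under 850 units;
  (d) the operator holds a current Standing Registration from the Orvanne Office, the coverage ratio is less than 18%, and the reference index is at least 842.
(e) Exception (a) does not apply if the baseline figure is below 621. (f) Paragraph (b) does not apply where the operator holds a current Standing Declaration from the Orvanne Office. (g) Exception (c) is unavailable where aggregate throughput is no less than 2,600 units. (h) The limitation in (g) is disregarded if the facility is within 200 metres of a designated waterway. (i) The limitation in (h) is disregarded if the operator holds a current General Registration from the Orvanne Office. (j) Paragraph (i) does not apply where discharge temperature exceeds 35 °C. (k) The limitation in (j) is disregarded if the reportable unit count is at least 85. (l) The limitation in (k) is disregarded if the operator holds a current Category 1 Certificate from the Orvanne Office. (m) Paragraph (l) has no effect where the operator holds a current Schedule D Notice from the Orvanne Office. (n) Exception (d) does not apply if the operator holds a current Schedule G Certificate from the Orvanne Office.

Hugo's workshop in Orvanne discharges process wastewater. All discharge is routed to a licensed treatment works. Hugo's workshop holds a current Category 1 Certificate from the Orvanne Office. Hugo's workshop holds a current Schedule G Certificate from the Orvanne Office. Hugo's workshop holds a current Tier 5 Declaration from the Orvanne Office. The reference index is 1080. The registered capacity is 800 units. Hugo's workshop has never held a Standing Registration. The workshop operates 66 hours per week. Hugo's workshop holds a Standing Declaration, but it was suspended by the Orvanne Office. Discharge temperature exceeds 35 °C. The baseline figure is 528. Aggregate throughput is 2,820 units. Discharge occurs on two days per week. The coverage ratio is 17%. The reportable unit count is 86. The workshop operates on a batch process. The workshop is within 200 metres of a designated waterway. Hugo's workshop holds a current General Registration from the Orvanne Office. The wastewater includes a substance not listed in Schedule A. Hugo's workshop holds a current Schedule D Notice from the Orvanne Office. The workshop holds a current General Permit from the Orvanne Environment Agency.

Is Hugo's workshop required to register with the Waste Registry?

Yes — Hugo's workshop must register with the Waste Registry.

Exception (a): a current General Permit is held; the facility operates on a batch process — every condition holds. But: (e) operates against (a): the baseline figure is 528, below the 621 limit. So (a) is unavailable.
Exception (b) fails — the wastewater includes a non-Schedule-A substance.
Exception (c)'s conditions are all satisfied: a current Tier 5 Declaration is held; discharge occurs on no more than two days per week; the registered capacity is 800 units, under the 850 units limit. Turning to paragraphs (g)–(m): (g) operates — aggregate throughput is 2,820 units, meeting the 2,600 units threshold. (h) is engaged (the workshop is within 200 m of a designated waterway), but is overridden by (i): (i) is triggered — a current General Registration is held. (j) is engaged (discharge temperature exceeds 35 °C), but yields to (k): (k) operates against (j): the reportable unit count is 86, meeting the 85 threshold. (l) applies (a current Category 1 Certificate is held), but yields to (m): (m) is engaged — a current Schedule D Notice is held. So (c) is unavailable.
Exception (d) fails — no current Standing Registration is held.
No exception is made out. Hugo's workshop falls within the general rule.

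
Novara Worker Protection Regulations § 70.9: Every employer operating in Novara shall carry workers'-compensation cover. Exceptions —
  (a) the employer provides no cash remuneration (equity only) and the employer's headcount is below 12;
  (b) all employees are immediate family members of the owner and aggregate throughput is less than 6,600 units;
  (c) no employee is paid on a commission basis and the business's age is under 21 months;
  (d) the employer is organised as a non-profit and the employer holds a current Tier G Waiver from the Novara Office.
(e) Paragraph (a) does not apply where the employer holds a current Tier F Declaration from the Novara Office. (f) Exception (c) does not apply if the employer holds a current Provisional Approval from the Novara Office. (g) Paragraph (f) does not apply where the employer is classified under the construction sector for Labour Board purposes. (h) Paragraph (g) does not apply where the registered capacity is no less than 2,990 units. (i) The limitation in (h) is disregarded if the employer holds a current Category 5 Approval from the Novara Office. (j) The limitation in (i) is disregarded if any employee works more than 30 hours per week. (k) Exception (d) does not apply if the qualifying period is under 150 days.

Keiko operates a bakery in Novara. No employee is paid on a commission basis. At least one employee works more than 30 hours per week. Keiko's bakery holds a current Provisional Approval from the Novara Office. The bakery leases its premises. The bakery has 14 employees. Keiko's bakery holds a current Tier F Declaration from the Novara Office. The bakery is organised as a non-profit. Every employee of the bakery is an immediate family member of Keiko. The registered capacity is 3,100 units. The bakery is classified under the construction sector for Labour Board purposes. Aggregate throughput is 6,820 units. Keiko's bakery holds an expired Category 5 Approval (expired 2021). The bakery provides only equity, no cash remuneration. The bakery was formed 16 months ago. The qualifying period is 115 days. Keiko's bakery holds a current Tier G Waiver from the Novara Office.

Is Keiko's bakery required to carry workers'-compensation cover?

Exception (a) requires that the employer's headcount is below 12; but the employer's headcount is 14, not below 12, so (a) is unavailable.
Exception (b) does not apply: aggregate throughput is 6,820 units, not less than 6,600 units.
Exception (c) is satisfied on its face — no employee is paid on commission; the business's age is 16 months, under the 21 months limit. Turning to paragraphs (f)–(j): (f) operates — a current Provisional Approval is held. (g) applies (the bakery is classified under the construction sector), but is overridden by (h): (h) applies — the registered capacity is 3,100 units, meeting the 2,990 units threshold. (i), which would lift (h), is not engaged — no current Category 5 Approval is held. So (c) is unavailable.
Exception (d): the employer is a non-profit; a current Tier G Waiver is held — every condition holds. Turning to paragraph (k): (k) operates — the qualifying period is 115 days, under the 150 days limit. So (d) is unavailable.
None of the exceptions is available; § 70.9 applies in full.

Yes — Keiko's bakery must carry workers'-compensation cover.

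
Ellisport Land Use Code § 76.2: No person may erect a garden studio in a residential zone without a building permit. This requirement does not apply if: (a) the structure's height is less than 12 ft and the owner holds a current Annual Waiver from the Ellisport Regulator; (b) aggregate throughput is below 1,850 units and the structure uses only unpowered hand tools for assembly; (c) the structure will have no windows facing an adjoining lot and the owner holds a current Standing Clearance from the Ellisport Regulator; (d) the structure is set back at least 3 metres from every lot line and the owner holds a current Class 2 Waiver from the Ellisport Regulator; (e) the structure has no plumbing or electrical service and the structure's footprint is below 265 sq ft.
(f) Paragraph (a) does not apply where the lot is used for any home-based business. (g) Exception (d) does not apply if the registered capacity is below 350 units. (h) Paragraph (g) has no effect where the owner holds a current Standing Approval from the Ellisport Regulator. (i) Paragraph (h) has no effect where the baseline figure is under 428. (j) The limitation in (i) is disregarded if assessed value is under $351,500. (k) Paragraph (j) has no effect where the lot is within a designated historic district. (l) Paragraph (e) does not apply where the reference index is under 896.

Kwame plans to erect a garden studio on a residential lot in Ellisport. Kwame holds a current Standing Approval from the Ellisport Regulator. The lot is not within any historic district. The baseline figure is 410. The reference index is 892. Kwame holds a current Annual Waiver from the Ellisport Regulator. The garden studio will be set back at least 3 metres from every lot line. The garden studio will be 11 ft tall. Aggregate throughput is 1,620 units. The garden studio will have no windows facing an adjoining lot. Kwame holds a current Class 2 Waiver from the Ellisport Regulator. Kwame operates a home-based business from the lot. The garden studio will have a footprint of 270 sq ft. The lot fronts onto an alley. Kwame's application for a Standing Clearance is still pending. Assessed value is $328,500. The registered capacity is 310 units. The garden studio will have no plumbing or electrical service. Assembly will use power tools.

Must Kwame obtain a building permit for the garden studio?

No — exception (d) applies; Kwame does not need a building permit.

Exception (a): the structure's height is 11 ft, less than the 12 ft limit; a current Annual Waiver is held — every condition holds. However, paragraph (f) must be considered: (f) operates against (a): a home-based business operates on the lot. Exception (a) does not apply.
Exception (b) requires that the structure uses only unpowered hand tools for assembly; but assembly uses power tools, so (b) is unavailable.
Exception (c) does not apply: the Standing Clearance is not current.
Exception (d): the setback is at least 3 m on every side; a current Class 2 Waiver is held — every condition holds. As to paragraphs (g)–(k): (g) applies (the registered capacity is 310 units, below the 350 units limit), but yields to (h): (h) operates — a current Standing Approval is held. (i) would limit (h) — the baseline figure is 410, under the 428 limit — but (j) sets (i) aside: (j) operates against (i): assessed value is $328,500, under the $351,500 limit. (k) is not engaged (the lot is not in a historic district), so (j) stands. (d) remains available.
Exception (e) fails — the structure's footprint is 270 sq ft, not below 265 sq ft.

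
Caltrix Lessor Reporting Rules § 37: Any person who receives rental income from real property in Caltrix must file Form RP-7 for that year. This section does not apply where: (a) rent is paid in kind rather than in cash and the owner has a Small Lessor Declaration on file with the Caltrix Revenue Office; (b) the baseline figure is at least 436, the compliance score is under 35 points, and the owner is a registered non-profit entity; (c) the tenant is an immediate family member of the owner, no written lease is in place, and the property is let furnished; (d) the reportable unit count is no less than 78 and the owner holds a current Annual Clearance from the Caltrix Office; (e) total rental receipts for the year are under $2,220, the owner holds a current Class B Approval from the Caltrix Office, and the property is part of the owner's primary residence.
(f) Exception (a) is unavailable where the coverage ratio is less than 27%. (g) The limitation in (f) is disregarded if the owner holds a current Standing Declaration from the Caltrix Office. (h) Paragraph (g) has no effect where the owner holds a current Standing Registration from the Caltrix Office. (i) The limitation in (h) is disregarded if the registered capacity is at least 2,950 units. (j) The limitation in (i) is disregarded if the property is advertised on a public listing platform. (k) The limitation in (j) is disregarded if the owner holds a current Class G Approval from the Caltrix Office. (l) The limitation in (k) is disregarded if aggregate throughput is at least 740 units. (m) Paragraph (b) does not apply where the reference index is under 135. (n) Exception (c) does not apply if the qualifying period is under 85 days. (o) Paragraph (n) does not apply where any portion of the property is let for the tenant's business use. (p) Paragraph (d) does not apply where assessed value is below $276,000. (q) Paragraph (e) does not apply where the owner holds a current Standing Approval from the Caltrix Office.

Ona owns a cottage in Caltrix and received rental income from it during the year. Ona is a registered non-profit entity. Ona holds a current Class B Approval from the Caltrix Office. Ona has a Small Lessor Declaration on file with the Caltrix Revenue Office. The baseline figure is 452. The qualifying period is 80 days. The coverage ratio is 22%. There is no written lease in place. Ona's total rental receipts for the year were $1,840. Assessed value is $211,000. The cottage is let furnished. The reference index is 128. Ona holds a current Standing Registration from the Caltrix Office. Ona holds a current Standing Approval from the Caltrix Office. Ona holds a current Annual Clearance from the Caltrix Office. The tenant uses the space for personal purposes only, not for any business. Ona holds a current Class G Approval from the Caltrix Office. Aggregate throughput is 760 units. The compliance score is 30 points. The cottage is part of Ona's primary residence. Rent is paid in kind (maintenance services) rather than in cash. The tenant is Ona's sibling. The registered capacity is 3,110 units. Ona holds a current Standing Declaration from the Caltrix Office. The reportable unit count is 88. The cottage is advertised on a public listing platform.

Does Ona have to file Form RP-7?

Exception (a) is satisfied on its face — rent is paid in kind; a Small Lessor Declaration is on file. However, paragraphs (f)–(l) must be considered: (f) operates — the coverage ratio is 22%, less than the 27% limit. (g) applies (a current Standing Declaration is held), but yields to (h): (h) operates — a current Standing Registration is held. (i) is triggered (the registered capacity is 3,110 units, meeting the 2,950 units threshold), but is displaced by (j): (j) operates — the property is publicly advertised. (k) would limit (j) — a current Class G Approval is held — but (l) sets (k) aside: (l) operates — aggregate throughput is 760 units, meeting the 740 units threshold. Exception (a) does not apply.
Exception (b)'s conditions are all satisfied: the baseline figure is 452, meeting the 436 threshold; the compliance score is 30 points, under the 35 points limit; Ona is a registered non-profit. But: (m) operates against (b): the reference index is 128, under the 135 limit. (b) is therefore removed.
Exception (c)'s conditions are all satisfied: the tenant is an immediate family member; there is no written lease; the property is let furnished. But applying paragraphs (n)–(o): (n) operates against (c): the qualifying period is 80 days, under the 85 days limit. (o) does not operate here (the space is used for personal purposes only), so (n) stands. (c) is therefore removed.
Exception (d)'s conditions are all satisfied: the reportable unit count is 88, meeting the 78 threshold; a current Annual Clearance is held. But applying paragraph (p): (p) applies — assessed value is $211,000, below the $276,000 limit. So (d) is unavailable.
Exception (e) is satisfied on its face — total rental receipts for the year are $1,840, under the $2,220 limit; a current Class B Approval is held; the cottage is part of the primary residence. However, paragraph (q) must be considered: (q) operates — a current Standing Approval is held. (e) is therefore removed.
No exception displaces § 37.

Yes — Ona must file Form RP-7.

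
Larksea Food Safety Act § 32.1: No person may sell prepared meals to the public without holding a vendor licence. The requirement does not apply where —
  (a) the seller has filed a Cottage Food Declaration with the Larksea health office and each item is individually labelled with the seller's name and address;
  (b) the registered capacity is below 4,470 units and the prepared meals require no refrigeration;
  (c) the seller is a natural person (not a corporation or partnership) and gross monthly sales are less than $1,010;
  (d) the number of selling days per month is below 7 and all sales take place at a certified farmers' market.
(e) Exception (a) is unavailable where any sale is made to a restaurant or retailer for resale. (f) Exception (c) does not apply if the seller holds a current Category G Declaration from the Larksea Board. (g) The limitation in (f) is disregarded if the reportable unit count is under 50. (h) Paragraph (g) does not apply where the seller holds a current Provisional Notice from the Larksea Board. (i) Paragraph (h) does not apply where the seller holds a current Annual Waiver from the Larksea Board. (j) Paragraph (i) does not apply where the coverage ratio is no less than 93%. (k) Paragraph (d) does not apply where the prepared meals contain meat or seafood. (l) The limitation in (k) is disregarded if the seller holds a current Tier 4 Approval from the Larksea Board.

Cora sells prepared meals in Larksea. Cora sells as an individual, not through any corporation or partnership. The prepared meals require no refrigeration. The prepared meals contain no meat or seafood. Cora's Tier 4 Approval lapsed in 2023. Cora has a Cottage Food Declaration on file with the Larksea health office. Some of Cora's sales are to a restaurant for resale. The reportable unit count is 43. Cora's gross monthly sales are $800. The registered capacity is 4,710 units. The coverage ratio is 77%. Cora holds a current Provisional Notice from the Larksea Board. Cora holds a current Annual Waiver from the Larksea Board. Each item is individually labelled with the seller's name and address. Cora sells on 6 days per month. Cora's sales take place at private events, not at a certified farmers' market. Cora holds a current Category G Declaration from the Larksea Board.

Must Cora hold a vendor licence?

All of (a)'s requirements are met (a Cottage Food Declaration is on file; items are individually labelled). But: (e) operates against (a): some sales are to a restaurant for resale. (a) is therefore removed.
Exception (b) requires that the registered capacity is below 4,470 units; but the registered capacity is 4,710 units, not below 4,470 units, so (b) is unavailable.
All of (c)'s requirements are met (the seller is a natural person; gross monthly sales are $800, less than the $1,010 limit). Considering the limiting provisions: (f) applies (a current Category G Declaration is held), but is overridden by (g): (g) operates against (f): the reportable unit count is 43, under the 50 limit. (h) would limit (g) — a current Provisional Notice is held — but (i) sets (h) aside: (i) is engaged — a current Annual Waiver is held. (j) is not engaged (the coverage ratio is 77%, short of 93%), so (i) stands. So (c) applies.
Exception (d) does not apply: sales are at private events, not a certified farmers' market.

No — exception (c) applies; Cora is not required to hold a vendor licence.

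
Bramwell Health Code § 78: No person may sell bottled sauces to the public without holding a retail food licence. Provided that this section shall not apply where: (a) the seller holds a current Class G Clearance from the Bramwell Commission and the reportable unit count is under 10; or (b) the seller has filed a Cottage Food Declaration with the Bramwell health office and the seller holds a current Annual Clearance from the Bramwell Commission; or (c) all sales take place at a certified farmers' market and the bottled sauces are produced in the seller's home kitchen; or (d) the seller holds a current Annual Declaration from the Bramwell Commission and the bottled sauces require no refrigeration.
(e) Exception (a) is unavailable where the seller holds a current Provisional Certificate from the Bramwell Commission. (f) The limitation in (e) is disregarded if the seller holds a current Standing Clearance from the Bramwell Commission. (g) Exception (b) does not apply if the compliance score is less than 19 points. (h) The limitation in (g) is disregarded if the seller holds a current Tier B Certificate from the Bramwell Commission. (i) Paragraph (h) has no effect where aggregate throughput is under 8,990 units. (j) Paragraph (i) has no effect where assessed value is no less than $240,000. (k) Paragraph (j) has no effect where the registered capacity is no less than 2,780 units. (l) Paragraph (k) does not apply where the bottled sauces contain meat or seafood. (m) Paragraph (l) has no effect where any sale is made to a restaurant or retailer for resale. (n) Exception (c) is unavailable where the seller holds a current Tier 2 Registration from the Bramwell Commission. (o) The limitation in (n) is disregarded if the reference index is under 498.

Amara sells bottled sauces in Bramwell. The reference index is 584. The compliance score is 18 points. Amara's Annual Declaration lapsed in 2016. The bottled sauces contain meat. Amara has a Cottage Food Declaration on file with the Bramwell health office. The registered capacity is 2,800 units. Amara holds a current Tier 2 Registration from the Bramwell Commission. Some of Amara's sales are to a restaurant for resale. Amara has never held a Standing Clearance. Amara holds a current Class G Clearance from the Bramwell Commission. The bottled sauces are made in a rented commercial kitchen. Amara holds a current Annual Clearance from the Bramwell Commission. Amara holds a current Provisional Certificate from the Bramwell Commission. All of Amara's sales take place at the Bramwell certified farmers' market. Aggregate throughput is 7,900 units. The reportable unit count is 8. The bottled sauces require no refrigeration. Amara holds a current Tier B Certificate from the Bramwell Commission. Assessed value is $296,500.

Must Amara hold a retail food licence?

Exception (a) is satisfied on its face — a current Class G Clearance is held; the reportable unit count is 8, under the 10 limit. Turning to paragraphs (e)–(f): (e) is triggered — a current Provisional Certificate is held. (f), which would lift (e), is not engaged — there is no Standing Clearance in force. (a) is therefore removed.
All of (b)'s requirements are met (a Cottage Food Declaration is on file; a current Annual Clearance is held). However, paragraphs (g)–(m) must be considered: (g) operates against (b): the compliance score is 18 points, less than the 19 points limit. (h) is triggered (a current Tier B Certificate is held), but is overridden by (i): (i) operates against (h): aggregate throughput is 7,900 units, under the 8,990 units limit. (j) would limit (i) — assessed value is $296,500, meeting the $240,000 threshold — but (k) sets (j) aside: (k) applies — the registered capacity is 2,800 units, meeting the 2,780 units threshold. (l) applies (the bottled sauces contain meat), but is displaced by (m): (m) is triggered — some sales are to a restaurant for resale. (b) is therefore removed.
Exception (c) requires that the bottled sauces are produced in the seller's home kitchen; but the bottled sauces are made in a commercial kitchen, not a home kitchen, so (c) is unavailable.
Exception (d) does not apply: there is no Annual Declaration in force.
Every exception is unavailable, so the rule governs.

Yes — Amara must hold a retail food licence.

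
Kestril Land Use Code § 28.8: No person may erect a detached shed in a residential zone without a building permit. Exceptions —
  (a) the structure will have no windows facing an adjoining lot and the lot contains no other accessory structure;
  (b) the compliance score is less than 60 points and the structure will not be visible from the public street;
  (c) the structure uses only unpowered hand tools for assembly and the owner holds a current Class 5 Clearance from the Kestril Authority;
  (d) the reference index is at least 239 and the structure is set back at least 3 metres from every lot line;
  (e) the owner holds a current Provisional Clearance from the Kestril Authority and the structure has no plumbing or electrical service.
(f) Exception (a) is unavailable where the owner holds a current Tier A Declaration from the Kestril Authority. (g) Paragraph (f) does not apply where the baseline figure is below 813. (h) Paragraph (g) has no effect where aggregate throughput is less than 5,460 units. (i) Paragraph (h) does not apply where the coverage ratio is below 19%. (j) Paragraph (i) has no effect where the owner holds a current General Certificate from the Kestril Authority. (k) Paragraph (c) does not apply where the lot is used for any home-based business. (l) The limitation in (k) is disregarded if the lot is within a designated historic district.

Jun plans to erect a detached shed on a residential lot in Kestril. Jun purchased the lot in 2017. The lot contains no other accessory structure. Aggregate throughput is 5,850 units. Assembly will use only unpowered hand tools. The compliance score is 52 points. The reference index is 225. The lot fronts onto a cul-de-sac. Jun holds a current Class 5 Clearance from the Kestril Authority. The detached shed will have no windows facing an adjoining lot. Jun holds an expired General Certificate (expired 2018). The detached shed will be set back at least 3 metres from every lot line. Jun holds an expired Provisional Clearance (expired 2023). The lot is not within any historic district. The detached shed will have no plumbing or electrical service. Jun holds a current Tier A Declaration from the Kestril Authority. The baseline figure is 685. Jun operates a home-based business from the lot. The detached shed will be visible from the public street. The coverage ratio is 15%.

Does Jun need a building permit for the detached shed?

Exception (a) is satisfied on its face — no windows face an adjoining lot; the lot has no other accessory structure. Applying paragraphs (f)–(j): (f) would limit (a) — a current Tier A Declaration is held — but (g) sets (f) aside: (g) operates against (f): the baseline figure is 685, below the 813 limit. (h) is not engaged (aggregate throughput is 5,850 units, not less than 5,460 units), so (g) stands. Exception (a) stands.
Exception (b) fails — the structure will be visible from the street.
Exception (c) is satisfied on its face — assembly uses only hand tools; a current Class 5 Clearance is held. Turning to paragraphs (k)–(l): (k) operates against (c): a home-based business operates on the lot. (l), which would lift (k), is not triggered — the lot is not in a historic district. Exception (c) does not apply.
Exception (d) fails — the reference index is 225, short of 239.
Exception (e) does not apply: the Provisional Clearance is not current.

No — exception (a) applies; Jun does not need a building permit.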